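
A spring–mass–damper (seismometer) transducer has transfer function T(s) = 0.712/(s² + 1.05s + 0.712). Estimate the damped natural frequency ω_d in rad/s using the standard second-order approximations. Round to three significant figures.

ω_d ≈ 0.661 rad/s

Matching coefficients with s² + 2ζω_n s + ω_n² gives ω_n² = 0.712 ⇒ ω_n = 0.844 rad/s, and ζ = 1.05/(2ω_n) = 0.622.
ω_d = ω_n√(1−ζ²) = 0.661 rad/s.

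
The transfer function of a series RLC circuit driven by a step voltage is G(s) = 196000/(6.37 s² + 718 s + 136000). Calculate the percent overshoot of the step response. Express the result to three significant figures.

%OS ≈ 26.9%

Dividing through by 6.37: denominator becomes s² + 112.7 s + 21350.
So ω_n = √21350 = 146 rad/s and ζ = 112.7/(2·146) = 0.386.
%OS = 100 e^{−πζ/√(1−ζ²)} with ζ = 0.386 gives 26.9%.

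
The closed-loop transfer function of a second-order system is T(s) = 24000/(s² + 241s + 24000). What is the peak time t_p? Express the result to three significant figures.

Comparing the denominator to s² + 2ζω_n s + ω_n²: ω_n = √24000 = 155 rad/s, and 2ζω_n = 241 so ζ = 241/(2·155) = 0.778.
ω_d = ω_n√(1−ζ²) = 97.4 rad/s. Then t_p = π/ω_d = 0.0323 s.

t_p ≈ 0.0323 s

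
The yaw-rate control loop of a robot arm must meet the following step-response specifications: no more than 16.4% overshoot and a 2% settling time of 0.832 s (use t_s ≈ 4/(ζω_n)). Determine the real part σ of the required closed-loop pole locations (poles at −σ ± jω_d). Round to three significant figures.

σ ≈ 4.81

The settling-time spec alone fixes σ = ζω_n = 4/t_s = 4/0.832 = 4.81.
(Overshoot then fixes ζ = 0.499 and hence ω_d = σ·√(1−ζ²)/ζ = 8.35 rad/s.)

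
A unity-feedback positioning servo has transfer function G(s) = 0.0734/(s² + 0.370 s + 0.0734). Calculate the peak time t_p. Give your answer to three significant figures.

ω_n = √0.0734 = 0.271 rad/s; ζ = 0.370/(2·0.271) = 0.683.
ω_d = 0.271·√(1 − 0.683²) = 0.198 rad/s. Then t_p = π/ω_d = 15.9 s.

t_p ≈ 15.9 s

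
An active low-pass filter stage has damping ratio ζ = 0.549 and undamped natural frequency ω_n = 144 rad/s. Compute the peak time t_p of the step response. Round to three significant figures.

The damped frequency is ω_d = ω_n√(1−ζ²) = 144·√(1−0.301) = 120 rad/s.
Peak time t_p = π/ω_d = π/120 = 0.0261 s.

t_p ≈ 0.0261 s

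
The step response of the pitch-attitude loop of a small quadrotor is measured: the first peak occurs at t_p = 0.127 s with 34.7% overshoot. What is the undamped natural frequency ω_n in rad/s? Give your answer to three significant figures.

ω_n ≈ 26.1 rad/s

The overshoot fixes ζ = −ln(OS)/√(π²+ln²(OS)) = 0.319.
From t_p = π/ω_d, ω_d = π/0.127 = 24.7 rad/s, so ω_n = ω_d/√(1−ζ²) = 26.1 rad/s.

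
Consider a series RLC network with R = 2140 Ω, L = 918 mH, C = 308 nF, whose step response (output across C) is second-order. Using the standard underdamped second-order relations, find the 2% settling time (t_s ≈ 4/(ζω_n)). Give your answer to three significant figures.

t_s ≈ 0.00343 s

For a series RLC circuit (capacitor voltage as output), ω_n = 1/√(LC) = 1/√(918 mH · 308 nF) = 1880 rad/s.
ζ = (R/2)·√(C/L) = (2140/2)·√(308 nF/918 mH) = 0.620.
t_s ≈ 4/(ζω_n) = 0.00343 s.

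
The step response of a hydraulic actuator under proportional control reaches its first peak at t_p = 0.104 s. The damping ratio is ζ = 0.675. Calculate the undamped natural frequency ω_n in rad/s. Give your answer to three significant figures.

ω_n ≈ 40.9 rad/s

Peak time t_p = π/ω_d, so ω_d = π/t_p = π/0.104 = 30.2 rad/s.
ω_n = ω_d/√(1−ζ²) = 30.2/√0.544 = 40.9 rad/s.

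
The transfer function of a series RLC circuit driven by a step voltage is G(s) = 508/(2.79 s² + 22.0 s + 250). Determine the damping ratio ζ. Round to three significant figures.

Dividing through by 2.79: denominator becomes s² + 7.885 s + 89.61.
So ω_n = √89.61 = 9.47 rad/s and ζ = 7.885/(2·9.47) = 0.417.

ζ ≈ 0.417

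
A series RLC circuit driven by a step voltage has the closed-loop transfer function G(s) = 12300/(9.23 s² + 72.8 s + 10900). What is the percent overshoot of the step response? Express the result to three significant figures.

%OS ≈ 69.6%

Dividing through by 9.23: denominator becomes s² + 7.887 s + 1181.
So ω_n = √1181 = 34.4 rad/s and ζ = 7.887/(2·34.4) = 0.115.
%OS = 100 e^{−πζ/√(1−ζ²)} with ζ = 0.115 gives 69.6%.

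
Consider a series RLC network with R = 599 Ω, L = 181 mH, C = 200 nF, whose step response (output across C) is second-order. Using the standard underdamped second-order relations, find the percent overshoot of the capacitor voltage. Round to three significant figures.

For a series RLC circuit (capacitor voltage as output), ω_n = 1/√(LC) = 1/√(181 mH · 200 nF) = 5260 rad/s.
ζ = (R/2)·√(C/L) = (599/2)·√(200 nF/181 mH) = 0.315.
%OS = 100·exp(−πζ/√(1−ζ²)) = 35.3%.

%OS ≈ 35.3%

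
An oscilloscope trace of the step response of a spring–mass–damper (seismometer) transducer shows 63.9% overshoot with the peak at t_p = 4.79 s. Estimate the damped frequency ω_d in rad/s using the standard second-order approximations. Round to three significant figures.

ω_d ≈ 0.656 rad/s

t_p = π/ω_d, so ω_d = π/4.79 = 0.656 rad/s.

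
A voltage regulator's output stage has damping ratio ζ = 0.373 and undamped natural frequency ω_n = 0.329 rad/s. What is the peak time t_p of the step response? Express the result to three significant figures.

t_p ≈ 10.3 s

The damped frequency is ω_d = ω_n√(1−ζ²) = 0.329·√(1−0.139) = 0.305 rad/s.
Peak time t_p = π/ω_d = π/0.305 = 10.3 s.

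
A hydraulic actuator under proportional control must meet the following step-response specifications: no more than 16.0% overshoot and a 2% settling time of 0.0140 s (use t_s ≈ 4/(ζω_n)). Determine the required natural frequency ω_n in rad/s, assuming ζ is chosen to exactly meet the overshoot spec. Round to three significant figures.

ζ = −ln(OS)/√(π² + (ln OS)²). With OS = 0.160, ln OS = −1.833 and ζ = 1.833/3.637 = 0.504.
From t_s ≈ 4/(ζω_n): ω_n = 4/(ζ·t_s) = 4/(0.504·0.0140) = 567 rad/s.

ω_n ≈ 567 rad/s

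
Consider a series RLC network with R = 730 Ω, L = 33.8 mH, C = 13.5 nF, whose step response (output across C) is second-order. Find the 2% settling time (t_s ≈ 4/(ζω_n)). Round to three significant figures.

For a series RLC circuit (capacitor voltage as output), ω_n = 1/√(LC) = 1/√(33.8 mH · 13.5 nF) = 46800 rad/s.
ζ = (R/2)·√(C/L) = (730/2)·√(13.5 nF/33.8 mH) = 0.231.
t_s ≈ 4/(ζω_n) = 0.000370 s.

t_s ≈ 0.000370 s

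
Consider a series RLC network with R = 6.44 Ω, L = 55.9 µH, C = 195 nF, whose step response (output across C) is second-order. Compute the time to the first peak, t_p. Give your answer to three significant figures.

For a series RLC circuit (capacitor voltage as output), ω_n = 1/√(LC) = 1/√(55.9 µH · 195 nF) = 303000 rad/s.
ζ = (R/2)·√(C/L) = (6.44/2)·√(195 nF/55.9 µH) = 0.190.
ω_d = 303000·√(1 − 0.190²) = 297000 rad/s. t_p = π/ω_d = 0.0000106 s.

t_p ≈ 0.0000106 s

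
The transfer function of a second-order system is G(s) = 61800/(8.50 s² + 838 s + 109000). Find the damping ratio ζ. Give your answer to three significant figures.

ζ ≈ 0.435

Dividing through by 8.50: denominator becomes s² + 98.59 s + 12820.
So ω_n = √12820 = 113 rad/s and ζ = 98.59/(2·113) = 0.435.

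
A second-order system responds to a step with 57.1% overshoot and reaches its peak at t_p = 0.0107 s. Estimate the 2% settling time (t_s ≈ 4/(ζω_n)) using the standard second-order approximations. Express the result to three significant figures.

t_s ≈ 0.0764 s

ζ from %OS: ζ = |ln 0.571|/√(π²+ln²0.571) = 0.176.
From t_p = π/ω_d, ω_d = π/0.0107 = 294 rad/s, so ω_n = ω_d/√(1−ζ²) = 298 rad/s.
t_s ≈ 4/(ζω_n) = 4/(0.176·298) = 0.0764 s.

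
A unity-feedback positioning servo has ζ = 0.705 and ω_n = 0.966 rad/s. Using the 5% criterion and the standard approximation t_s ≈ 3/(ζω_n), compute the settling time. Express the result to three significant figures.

t_s ≈ 4.41 s

t_s ≈ 3/(ζω_n) = 3/(0.705 × 0.966) = 4.41 s.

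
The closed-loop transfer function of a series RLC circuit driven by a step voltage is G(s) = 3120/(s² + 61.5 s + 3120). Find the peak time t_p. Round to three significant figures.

t_p ≈ 0.0674 s

ω_n = √3120 = 55.9 rad/s; ζ = 61.5/(2·55.9) = 0.551.
The damped frequency ω_d = ω_n√(1−ζ²) = 46.6 rad/s. Then t_p = π/ω_d = 0.0674 s.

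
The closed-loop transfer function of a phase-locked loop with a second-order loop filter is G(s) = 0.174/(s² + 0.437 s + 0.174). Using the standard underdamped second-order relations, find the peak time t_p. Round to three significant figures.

ω_n = √0.174 = 0.417 rad/s; ζ = 0.437/(2·0.417) = 0.524.
ω_d = ω_n√(1−ζ²) = 0.355 rad/s. Then t_p = π/ω_d = 8.84 s.

t_p ≈ 8.84 s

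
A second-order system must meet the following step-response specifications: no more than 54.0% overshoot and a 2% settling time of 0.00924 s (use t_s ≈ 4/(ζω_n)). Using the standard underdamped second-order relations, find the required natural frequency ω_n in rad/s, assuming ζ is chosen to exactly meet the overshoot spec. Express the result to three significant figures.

ω_n ≈ 2250 rad/s

Inverting the overshoot relation: ζ = |ln 0.540|/√(π² + ln²0.540) = 0.192.
From t_s ≈ 4/(ζω_n): ω_n = 4/(ζ·t_s) = 4/(0.192·0.00924) = 2250 rad/s.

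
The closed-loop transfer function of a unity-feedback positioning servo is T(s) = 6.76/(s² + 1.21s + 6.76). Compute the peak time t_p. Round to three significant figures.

Comparing the denominator to s² + 2ζω_n s + ω_n²: ω_n = √6.76 = 2.60 rad/s, and 2ζω_n = 1.21 so ζ = 1.21/(2·2.60) = 0.233.
The damped frequency ω_d = ω_n√(1−ζ²) = 2.53 rad/s. Then t_p = π/ω_d = 1.24 s.

t_p ≈ 1.24 s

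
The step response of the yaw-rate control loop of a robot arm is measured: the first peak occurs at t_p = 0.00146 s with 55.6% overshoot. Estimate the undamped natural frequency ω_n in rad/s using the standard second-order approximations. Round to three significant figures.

ω_n ≈ 2190 rad/s

From the overshoot, ζ = −ln(OS)/√(π²+ln²(OS)) = 0.184.
t_p = π/ω_d ⇒ ω_d = 2150 rad/s; then ω_n = ω_d/√(1−ζ²) = 2190 rad/s.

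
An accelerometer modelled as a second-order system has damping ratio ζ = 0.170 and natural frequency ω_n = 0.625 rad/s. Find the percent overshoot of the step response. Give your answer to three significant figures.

%OS ≈ 58.2%

For an underdamped second-order system, %OS = 100·exp(−πζ/√(1−ζ²)).
πζ/√(1−ζ²) = π·0.170/√(1−0.0289) = 0.5420, so %OS = 100·e^(−0.5420) = 58.2%.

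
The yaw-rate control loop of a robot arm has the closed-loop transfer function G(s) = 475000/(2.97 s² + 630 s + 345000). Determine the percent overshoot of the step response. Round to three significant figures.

Dividing through by 2.97: denominator becomes s² + 212.1 s + 116200.
So ω_n = √116200 = 341 rad/s and ζ = 212.1/(2·341) = 0.311.
%OS = 100·exp(−πζ/√(1−ζ²)) = 35.7%.

%OS ≈ 35.7%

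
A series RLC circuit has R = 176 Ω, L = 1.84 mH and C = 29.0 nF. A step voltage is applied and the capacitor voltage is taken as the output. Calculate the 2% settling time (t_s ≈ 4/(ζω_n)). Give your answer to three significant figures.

For a series RLC circuit (capacitor voltage as output), ω_n = 1/√(LC) = 1/√(1.84 mH · 29.0 nF) = 137000 rad/s.
ζ = (R/2)·√(C/L) = (176/2)·√(29.0 nF/1.84 mH) = 0.349.
t_s ≈ 4/(ζω_n) = 0.0000836 s.

t_s ≈ 0.0000836 s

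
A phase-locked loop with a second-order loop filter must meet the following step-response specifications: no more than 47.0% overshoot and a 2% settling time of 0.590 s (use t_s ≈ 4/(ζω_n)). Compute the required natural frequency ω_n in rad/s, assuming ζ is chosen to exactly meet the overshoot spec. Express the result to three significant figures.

ζ = −ln(OS)/√(π² + (ln OS)²). With OS = 0.470, ln OS = −0.7550 and ζ = 0.7550/3.231 = 0.234.
From t_s ≈ 4/(ζω_n): ω_n = 4/(ζ·t_s) = 4/(0.234·0.590) = 29.0 rad/s.

ω_n ≈ 29.0 rad/s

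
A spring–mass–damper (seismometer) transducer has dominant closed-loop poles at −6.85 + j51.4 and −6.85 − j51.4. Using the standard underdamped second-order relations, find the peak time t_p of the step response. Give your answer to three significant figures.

t_p ≈ 0.0611 s

t_p = π/ω_d with ω_d = 51.4 (the imaginary part), so t_p = 0.0611 s.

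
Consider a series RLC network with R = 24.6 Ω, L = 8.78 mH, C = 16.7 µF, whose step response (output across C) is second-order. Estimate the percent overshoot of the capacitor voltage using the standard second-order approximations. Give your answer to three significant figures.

%OS ≈ 13.6%

For a series RLC circuit (capacitor voltage as output), ω_n = 1/√(LC) = 1/√(8.78 mH · 16.7 µF) = 2610 rad/s.
ζ = (R/2)·√(C/L) = (24.6/2)·√(16.7 µF/8.78 mH) = 0.536.
Overshoot: exp(−π·0.536/√(1−0.536²)) = 0.136, i.e. 13.6%.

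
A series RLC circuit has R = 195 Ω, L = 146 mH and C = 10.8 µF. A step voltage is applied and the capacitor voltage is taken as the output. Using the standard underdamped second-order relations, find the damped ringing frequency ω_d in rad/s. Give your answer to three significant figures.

ω_d ≈ 434 rad/s

For a series RLC circuit (capacitor voltage as output), ω_n = 1/√(LC) = 1/√(146 mH · 10.8 µF) = 796 rad/s.
ζ = (R/2)·√(C/L) = (195/2)·√(10.8 µF/146 mH) = 0.839.
ω_d = ω_n√(1−ζ²) = 434 rad/s.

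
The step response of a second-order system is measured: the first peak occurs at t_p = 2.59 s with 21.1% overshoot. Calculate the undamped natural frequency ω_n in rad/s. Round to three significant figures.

ω_n ≈ 1.35 rad/s

From the overshoot, ζ = −ln(OS)/√(π²+ln²(OS)) = 0.444.
From t_p = π/ω_d, ω_d = π/2.59 = 1.21 rad/s, so ω_n = ω_d/√(1−ζ²) = 1.35 rad/s.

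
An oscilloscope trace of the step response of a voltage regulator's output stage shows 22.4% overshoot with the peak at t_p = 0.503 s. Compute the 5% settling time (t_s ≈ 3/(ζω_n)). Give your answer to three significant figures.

t_s ≈ 1.01 s

ζ from %OS: ζ = |ln 0.224|/√(π²+ln²0.224) = 0.430.
From t_p = π/ω_d, ω_d = π/0.503 = 6.25 rad/s, so ω_n = ω_d/√(1−ζ²) = 6.92 rad/s.
t_s ≈ 3/(ζω_n) = 3/(0.430·6.92) = 1.01 s.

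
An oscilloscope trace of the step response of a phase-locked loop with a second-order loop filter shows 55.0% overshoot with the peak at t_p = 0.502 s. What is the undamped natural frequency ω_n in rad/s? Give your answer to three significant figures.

ω_n ≈ 6.37 rad/s

The overshoot fixes ζ = −ln(OS)/√(π²+ln²(OS)) = 0.187.
t_p = π/ω_d ⇒ ω_d = 6.26 rad/s; then ω_n = ω_d/√(1−ζ²) = 6.37 rad/s.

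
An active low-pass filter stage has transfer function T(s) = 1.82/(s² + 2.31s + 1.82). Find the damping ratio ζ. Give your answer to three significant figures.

Matching coefficients with s² + 2ζω_n s + ω_n² gives ω_n² = 1.82 ⇒ ω_n = 1.35 rad/s, and ζ = 2.31/(2ω_n) = 0.856.

ζ ≈ 0.856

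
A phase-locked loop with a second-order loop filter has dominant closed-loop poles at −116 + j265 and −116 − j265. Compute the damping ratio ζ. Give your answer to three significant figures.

ζ ≈ 0.401

The poles are at −σ ± jω_d with σ = 116 and ω_d = 265, so ω_n = √(σ²+ω_d²) = 289 rad/s and ζ = σ/ω_n = 0.401.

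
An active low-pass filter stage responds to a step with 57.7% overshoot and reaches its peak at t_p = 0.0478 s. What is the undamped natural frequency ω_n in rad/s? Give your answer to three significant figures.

The overshoot fixes ζ = −ln(OS)/√(π²+ln²(OS)) = 0.172.
From t_p = π/ω_d, ω_d = π/0.0478 = 65.7 rad/s, so ω_n = ω_d/√(1−ζ²) = 66.7 rad/s.

ω_n ≈ 66.7 rad/s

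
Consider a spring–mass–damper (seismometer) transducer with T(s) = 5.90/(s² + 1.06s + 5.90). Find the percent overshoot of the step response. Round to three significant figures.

Matching coefficients with s² + 2ζω_n s + ω_n² gives ω_n² = 5.90 ⇒ ω_n = 2.43 rad/s, and ζ = 1.06/(2ω_n) = 0.218.
%OS = 100·exp(−πζ/√(1−ζ²)) = 49.5%.

%OS ≈ 49.5%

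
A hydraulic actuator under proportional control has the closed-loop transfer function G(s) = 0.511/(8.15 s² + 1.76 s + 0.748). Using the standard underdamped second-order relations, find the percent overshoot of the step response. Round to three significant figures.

Dividing through by 8.15: denominator becomes s² + 0.2160 s + 0.09178.
So ω_n = √0.09178 = 0.303 rad/s and ζ = 0.2160/(2·0.303) = 0.356.
%OS = 100 e^{−πζ/√(1−ζ²)} with ζ = 0.356 gives 30.2%.

%OS ≈ 30.2%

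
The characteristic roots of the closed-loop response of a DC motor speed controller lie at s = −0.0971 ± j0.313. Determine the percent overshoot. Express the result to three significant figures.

The poles are at −σ ± jω_d with σ = 0.0971 and ω_d = 0.313, so ω_n = √(σ²+ω_d²) = 0.328 rad/s and ζ = σ/ω_n = 0.296.
%OS = 100 e^{−πζ/√(1−ζ²)} with ζ = 0.296 gives 37.7%.

%OS ≈ 37.7%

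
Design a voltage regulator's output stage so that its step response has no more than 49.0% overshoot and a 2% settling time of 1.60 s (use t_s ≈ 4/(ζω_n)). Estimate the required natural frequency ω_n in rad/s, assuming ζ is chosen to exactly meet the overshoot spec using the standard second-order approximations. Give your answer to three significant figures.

Inverting the overshoot relation: ζ = |ln 0.490|/√(π² + ln²0.490) = 0.221.
Then ω_n = 4/(ζ t_s) = 4/(0.221 × 1.60) = 11.3 rad/s.

ω_n ≈ 11.3 rad/s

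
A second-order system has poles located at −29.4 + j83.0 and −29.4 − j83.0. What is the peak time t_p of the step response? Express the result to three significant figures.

t_p ≈ 0.0379 s

t_p = π/ω_d with ω_d = 83.0 (the imaginary part), so t_p = 0.0379 s.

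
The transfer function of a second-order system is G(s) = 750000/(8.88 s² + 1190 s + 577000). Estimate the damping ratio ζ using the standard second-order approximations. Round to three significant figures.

ζ ≈ 0.263

Dividing through by 8.88: denominator becomes s² + 134.0 s + 64980.
So ω_n = √64980 = 255 rad/s and ζ = 134.0/(2·255) = 0.263.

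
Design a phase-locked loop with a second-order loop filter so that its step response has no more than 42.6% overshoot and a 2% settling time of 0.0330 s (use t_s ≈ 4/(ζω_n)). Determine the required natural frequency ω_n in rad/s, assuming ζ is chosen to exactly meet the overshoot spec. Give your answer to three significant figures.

ω_n ≈ 462 rad/s

Inverting the overshoot relation: ζ = |ln 0.426|/√(π² + ln²0.426) = 0.262.
Then ω_n = 4/(ζ t_s) = 4/(0.262 × 0.0330) = 462 rad/s.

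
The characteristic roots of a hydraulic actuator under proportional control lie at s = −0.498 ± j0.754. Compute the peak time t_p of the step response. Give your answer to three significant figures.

t_p = π/ω_d with ω_d = 0.754 (the imaginary part), so t_p = 4.17 s.

t_p ≈ 4.17 s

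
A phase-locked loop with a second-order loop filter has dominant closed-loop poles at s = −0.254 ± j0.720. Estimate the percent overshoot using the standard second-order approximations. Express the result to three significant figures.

The poles are at −σ ± jω_d with σ = 0.254 and ω_d = 0.720, so ω_n = √(σ²+ω_d²) = 0.763 rad/s and ζ = σ/ω_n = 0.333.
%OS = 100 e^{−πζ/√(1−ζ²)} with ζ = 0.333 gives 33.0%.

%OS ≈ 33.0%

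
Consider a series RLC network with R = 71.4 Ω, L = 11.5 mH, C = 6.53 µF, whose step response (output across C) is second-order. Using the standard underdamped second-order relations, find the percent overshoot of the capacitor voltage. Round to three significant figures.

%OS ≈ 0.619%

For a series RLC circuit (capacitor voltage as output), ω_n = 1/√(LC) = 1/√(11.5 mH · 6.53 µF) = 3650 rad/s.
ζ = (R/2)·√(C/L) = (71.4/2)·√(6.53 µF/11.5 mH) = 0.851.
%OS = 100·exp(−πζ/√(1−ζ²)) = 0.619%.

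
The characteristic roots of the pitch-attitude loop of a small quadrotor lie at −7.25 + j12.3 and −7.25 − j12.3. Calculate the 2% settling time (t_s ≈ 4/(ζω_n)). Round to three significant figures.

For poles at −σ ± jω_d, ζω_n = σ = 7.25, so t_s ≈ 4/σ = 0.552 s.

t_s ≈ 0.552 s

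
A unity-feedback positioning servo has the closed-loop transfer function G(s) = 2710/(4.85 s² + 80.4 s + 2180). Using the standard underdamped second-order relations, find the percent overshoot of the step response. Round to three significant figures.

Dividing through by 4.85: denominator becomes s² + 16.58 s + 449.5.
So ω_n = √449.5 = 21.2 rad/s and ζ = 16.58/(2·21.2) = 0.391.
%OS = 100 e^{−πζ/√(1−ζ²)} with ζ = 0.391 gives 26.3%.

%OS ≈ 26.3%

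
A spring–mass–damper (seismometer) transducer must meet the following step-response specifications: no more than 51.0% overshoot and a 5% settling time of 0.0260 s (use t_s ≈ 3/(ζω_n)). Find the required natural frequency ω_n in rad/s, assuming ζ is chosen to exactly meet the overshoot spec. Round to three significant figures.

From %OS = 100·exp(−πζ/√(1−ζ²)), invert to get ζ = −ln(OS)/√(π² + ln²(OS)) with OS = 0.510.
−ln 0.510 = 0.6733, so ζ = 0.6733/√(π² + 0.4534) = 0.210.
From t_s ≈ 3/(ζω_n): ω_n = 3/(ζ·t_s) = 3/(0.210·0.0260) = 551 rad/s.

ω_n ≈ 551 rad/s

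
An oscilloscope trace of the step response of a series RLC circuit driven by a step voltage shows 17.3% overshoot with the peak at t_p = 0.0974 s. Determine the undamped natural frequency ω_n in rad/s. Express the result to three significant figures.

From the overshoot, ζ = −ln(OS)/√(π²+ln²(OS)) = 0.488.
t_p = π/ω_d ⇒ ω_d = 32.3 rad/s; then ω_n = ω_d/√(1−ζ²) = 36.9 rad/s.

ω_n ≈ 36.9 rad/s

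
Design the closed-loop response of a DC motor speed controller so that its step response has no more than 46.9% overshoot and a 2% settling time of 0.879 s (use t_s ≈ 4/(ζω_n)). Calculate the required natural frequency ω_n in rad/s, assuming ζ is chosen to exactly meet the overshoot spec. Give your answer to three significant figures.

From %OS = 100·exp(−πζ/√(1−ζ²)), invert to get ζ = −ln(OS)/√(π² + ln²(OS)) with OS = 0.469.
−ln 0.469 = 0.7572, so ζ = 0.7572/√(π² + 0.5733) = 0.234.
From t_s ≈ 4/(ζω_n): ω_n = 4/(ζ·t_s) = 4/(0.234·0.879) = 19.4 rad/s.

ω_n ≈ 19.4 rad/s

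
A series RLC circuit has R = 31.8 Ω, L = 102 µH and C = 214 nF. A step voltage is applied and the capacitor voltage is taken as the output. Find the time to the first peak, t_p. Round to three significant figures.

For a series RLC circuit (capacitor voltage as output), ω_n = 1/√(LC) = 1/√(102 µH · 214 nF) = 214000 rad/s.
ζ = (R/2)·√(C/L) = (31.8/2)·√(214 nF/102 µH) = 0.728.
ω_d = 214000·√(1 − 0.728²) = 147000 rad/s. t_p = π/ω_d = 0.0000214 s.

t_p ≈ 0.0000214 s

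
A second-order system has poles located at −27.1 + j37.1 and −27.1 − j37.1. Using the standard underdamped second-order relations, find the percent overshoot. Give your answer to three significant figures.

With σ = 27.1, ω_d = 37.1: ω_n = √(σ²+ω_d²) = 45.9 rad/s, ζ = σ/ω_n = 0.590.
Overshoot: exp(−π·0.590/√(1−0.590²)) = 0.101, i.e. 10.1%.

%OS ≈ 10.1%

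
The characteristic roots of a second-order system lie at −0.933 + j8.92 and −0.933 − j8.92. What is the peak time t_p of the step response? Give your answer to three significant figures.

t_p = π/ω_d with ω_d = 8.92 (the imaginary part), so t_p = 0.352 s.

t_p ≈ 0.352 s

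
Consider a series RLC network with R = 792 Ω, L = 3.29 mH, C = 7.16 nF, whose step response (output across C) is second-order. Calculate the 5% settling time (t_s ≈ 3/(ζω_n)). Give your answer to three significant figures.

For a series RLC circuit (capacitor voltage as output), ω_n = 1/√(LC) = 1/√(3.29 mH · 7.16 nF) = 206000 rad/s.
ζ = (R/2)·√(C/L) = (792/2)·√(7.16 nF/3.29 mH) = 0.584.
t_s ≈ 3/(ζω_n) = 0.0000249 s.

t_s ≈ 0.0000249 s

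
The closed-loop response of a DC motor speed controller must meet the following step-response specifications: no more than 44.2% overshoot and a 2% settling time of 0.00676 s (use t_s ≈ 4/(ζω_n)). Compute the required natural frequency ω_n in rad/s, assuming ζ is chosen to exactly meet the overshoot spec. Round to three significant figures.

ζ = −ln(OS)/√(π² + (ln OS)²). With OS = 0.442, ln OS = −0.8164 and ζ = 0.8164/3.246 = 0.252.
From t_s ≈ 4/(ζω_n): ω_n = 4/(ζ·t_s) = 4/(0.252·0.00676) = 2350 rad/s.

ω_n ≈ 2350 rad/s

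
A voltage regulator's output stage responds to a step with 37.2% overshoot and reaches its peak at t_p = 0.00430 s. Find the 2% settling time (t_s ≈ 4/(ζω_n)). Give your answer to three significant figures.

t_s ≈ 0.0174 s

From the overshoot, ζ = −ln(OS)/√(π²+ln²(OS)) = 0.300.
t_p = π/ω_d ⇒ ω_d = 731 rad/s; then ω_n = ω_d/√(1−ζ²) = 766 rad/s.
t_s ≈ 4/(ζω_n) = 4/(0.300·766) = 0.0174 s.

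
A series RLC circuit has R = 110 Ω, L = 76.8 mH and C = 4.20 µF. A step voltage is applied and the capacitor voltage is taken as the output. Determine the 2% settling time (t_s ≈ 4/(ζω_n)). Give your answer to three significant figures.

For a series RLC circuit (capacitor voltage as output), ω_n = 1/√(LC) = 1/√(76.8 mH · 4.20 µF) = 1760 rad/s.
ζ = (R/2)·√(C/L) = (110/2)·√(4.20 µF/76.8 mH) = 0.407.
t_s ≈ 4/(ζω_n) = 0.00559 s.

t_s ≈ 0.00559 s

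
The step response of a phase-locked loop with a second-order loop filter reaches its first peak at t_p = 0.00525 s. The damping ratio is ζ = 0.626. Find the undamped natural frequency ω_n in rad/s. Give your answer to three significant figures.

Peak time t_p = π/ω_d, so ω_d = π/t_p = π/0.00525 = 598 rad/s.
ω_n = ω_d/√(1−ζ²) = 598/√0.608 = 767 rad/s.

ω_n ≈ 767 rad/s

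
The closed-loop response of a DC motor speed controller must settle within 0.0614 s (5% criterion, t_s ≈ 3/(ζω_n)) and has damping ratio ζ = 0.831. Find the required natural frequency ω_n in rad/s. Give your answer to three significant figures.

ω_n ≈ 58.8 rad/s

Rearranging t_s ≈ 3/(ζω_n) gives ω_n = 3/(ζ·t_s) = 3/(0.831 × 0.0614) = 58.8 rad/s.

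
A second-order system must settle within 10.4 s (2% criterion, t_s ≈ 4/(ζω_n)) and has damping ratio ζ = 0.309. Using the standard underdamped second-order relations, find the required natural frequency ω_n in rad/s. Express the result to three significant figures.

Rearranging t_s ≈ 4/(ζω_n) gives ω_n = 4/(ζ·t_s) = 4/(0.309 × 10.4) = 1.24 rad/s.

ω_n ≈ 1.24 rad/s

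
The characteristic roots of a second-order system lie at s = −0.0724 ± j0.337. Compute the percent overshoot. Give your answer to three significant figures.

|pole| = ω_n = √(0.0724² + 0.337²) = 0.345 rad/s; ζ = cos θ = σ/ω_n = 0.210.
%OS = 100·exp(−πζ/√(1−ζ²)) = 50.9%.

%OS ≈ 50.9%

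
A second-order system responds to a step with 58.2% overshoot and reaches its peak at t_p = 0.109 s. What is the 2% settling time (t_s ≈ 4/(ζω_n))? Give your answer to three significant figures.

t_s ≈ 0.805 s

From the overshoot, ζ = −ln(OS)/√(π²+ln²(OS)) = 0.170.
From t_p = π/ω_d, ω_d = π/0.109 = 28.8 rad/s, so ω_n = ω_d/√(1−ζ²) = 29.2 rad/s.
t_s ≈ 4/(ζω_n) = 4/(0.170·29.2) = 0.805 s.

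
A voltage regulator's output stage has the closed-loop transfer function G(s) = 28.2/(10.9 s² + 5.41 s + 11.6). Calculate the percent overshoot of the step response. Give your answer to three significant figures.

Dividing through by 10.9: denominator becomes s² + 0.4963 s + 1.064.
So ω_n = √1.064 = 1.03 rad/s and ζ = 0.4963/(2·1.03) = 0.241.
%OS = 100 e^{−πζ/√(1−ζ²)} with ζ = 0.241 gives 45.9%.

%OS ≈ 45.9%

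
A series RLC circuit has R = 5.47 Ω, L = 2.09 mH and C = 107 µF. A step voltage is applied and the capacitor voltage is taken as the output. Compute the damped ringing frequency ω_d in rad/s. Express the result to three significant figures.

ω_d ≈ 1660 rad/s

For a series RLC circuit (capacitor voltage as output), ω_n = 1/√(LC) = 1/√(2.09 mH · 107 µF) = 2110 rad/s.
ζ = (R/2)·√(C/L) = (5.47/2)·√(107 µF/2.09 mH) = 0.619.
The damped frequency ω_d = ω_n√(1−ζ²) = 1660 rad/s.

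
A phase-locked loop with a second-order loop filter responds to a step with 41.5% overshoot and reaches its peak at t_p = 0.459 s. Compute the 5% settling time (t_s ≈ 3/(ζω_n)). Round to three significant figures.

t_s ≈ 1.57 s

ζ from %OS: ζ = |ln 0.415|/√(π²+ln²0.415) = 0.270.
t_p = π/ω_d ⇒ ω_d = 6.84 rad/s; then ω_n = ω_d/√(1−ζ²) = 7.11 rad/s.
t_s ≈ 3/(ζω_n) = 3/(0.270·7.11) = 1.57 s.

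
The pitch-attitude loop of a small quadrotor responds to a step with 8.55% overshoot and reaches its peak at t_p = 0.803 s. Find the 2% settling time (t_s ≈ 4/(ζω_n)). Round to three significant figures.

t_s ≈ 1.31 s

ζ from %OS: ζ = |ln 0.0855|/√(π²+ln²0.0855) = 0.616.
From t_p = π/ω_d, ω_d = π/0.803 = 3.91 rad/s, so ω_n = ω_d/√(1−ζ²) = 4.97 rad/s.
t_s ≈ 4/(ζω_n) = 4/(0.616·4.97) = 1.31 s.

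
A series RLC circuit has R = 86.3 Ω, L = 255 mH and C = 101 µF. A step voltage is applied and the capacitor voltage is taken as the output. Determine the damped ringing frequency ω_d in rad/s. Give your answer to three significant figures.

ω_d ≈ 101 rad/s

For a series RLC circuit (capacitor voltage as output), ω_n = 1/√(LC) = 1/√(255 mH · 101 µF) = 197 rad/s.
ζ = (R/2)·√(C/L) = (86.3/2)·√(101 µF/255 mH) = 0.859.
ω_d = ω_n√(1−ζ²) = 101 rad/s.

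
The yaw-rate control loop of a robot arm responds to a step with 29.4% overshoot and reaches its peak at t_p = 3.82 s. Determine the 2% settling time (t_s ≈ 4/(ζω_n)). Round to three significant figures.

t_s ≈ 12.5 s

From the overshoot, ζ = −ln(OS)/√(π²+ln²(OS)) = 0.363.
From t_p = π/ω_d, ω_d = π/3.82 = 0.822 rad/s, so ω_n = ω_d/√(1−ζ²) = 0.883 rad/s.
t_s ≈ 4/(ζω_n) = 4/(0.363·0.883) = 12.5 s.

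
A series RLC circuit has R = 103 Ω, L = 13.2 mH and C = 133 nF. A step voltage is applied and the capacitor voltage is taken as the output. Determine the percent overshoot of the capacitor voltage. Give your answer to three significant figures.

%OS ≈ 59.4%

For a series RLC circuit (capacitor voltage as output), ω_n = 1/√(LC) = 1/√(13.2 mH · 133 nF) = 23900 rad/s.
ζ = (R/2)·√(C/L) = (103/2)·√(133 nF/13.2 mH) = 0.163.
%OS = 100·exp(−πζ/√(1−ζ²)) = 59.4%.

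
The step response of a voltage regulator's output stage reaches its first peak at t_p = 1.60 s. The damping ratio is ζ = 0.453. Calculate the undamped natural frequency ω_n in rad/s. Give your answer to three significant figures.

Peak time t_p = π/ω_d, so ω_d = π/t_p = π/1.60 = 1.96 rad/s.
ω_n = ω_d/√(1−ζ²) = 1.96/√0.795 = 2.20 rad/s.

ω_n ≈ 2.20 rad/s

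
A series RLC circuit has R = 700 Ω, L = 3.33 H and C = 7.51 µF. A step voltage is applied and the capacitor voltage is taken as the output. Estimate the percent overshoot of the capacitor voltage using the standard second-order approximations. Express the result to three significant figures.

%OS ≈ 14.4%

For a series RLC circuit (capacitor voltage as output), ω_n = 1/√(LC) = 1/√(3.33 H · 7.51 µF) = 200 rad/s.
ζ = (R/2)·√(C/L) = (700/2)·√(7.51 µF/3.33 H) = 0.526.
%OS = 100 e^{−πζ/√(1−ζ²)} with ζ = 0.526 gives 14.4%.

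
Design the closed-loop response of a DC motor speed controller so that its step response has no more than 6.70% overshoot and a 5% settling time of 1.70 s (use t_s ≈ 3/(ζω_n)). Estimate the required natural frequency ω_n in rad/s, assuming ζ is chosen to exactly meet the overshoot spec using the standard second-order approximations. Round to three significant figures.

ω_n ≈ 2.71 rad/s

ζ = −ln(OS)/√(π² + (ln OS)²). With OS = 0.0670, ln OS = −2.703 and ζ = 2.703/4.144 = 0.652.
Then ω_n = 3/(ζ t_s) = 3/(0.652 × 1.70) = 2.71 rad/s.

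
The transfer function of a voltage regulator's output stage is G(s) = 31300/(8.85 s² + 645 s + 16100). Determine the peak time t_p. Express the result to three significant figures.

t_p ≈ 0.142 s

Dividing through by 8.85: denominator becomes s² + 72.88 s + 1819.
So ω_n = √1819 = 42.7 rad/s and ζ = 72.88/(2·42.7) = 0.854.
ω_d = 42.7·√(1 − 0.854²) = 22.2 rad/s. t_p = π/ω_d = 0.142 s.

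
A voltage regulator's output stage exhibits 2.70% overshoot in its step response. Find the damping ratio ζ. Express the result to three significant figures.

ζ = −ln(OS)/√(π² + (ln OS)²). With OS = 0.0270, ln OS = −3.612 and ζ = 3.612/4.787 = 0.755.

ζ ≈ 0.755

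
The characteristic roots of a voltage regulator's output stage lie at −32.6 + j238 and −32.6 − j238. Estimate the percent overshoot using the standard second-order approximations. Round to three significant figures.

The poles are at −σ ± jω_d with σ = 32.6 and ω_d = 238, so ω_n = √(σ²+ω_d²) = 240 rad/s and ζ = σ/ω_n = 0.136.
Overshoot: exp(−π·0.136/√(1−0.136²)) = 0.650, i.e. 65.0%.

%OS ≈ 65.0%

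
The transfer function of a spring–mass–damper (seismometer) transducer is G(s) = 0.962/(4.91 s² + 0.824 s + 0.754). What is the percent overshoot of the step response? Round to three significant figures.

Dividing through by 4.91: denominator becomes s² + 0.1678 s + 0.1536.
So ω_n = √0.1536 = 0.392 rad/s and ζ = 0.1678/(2·0.392) = 0.214.
%OS = 100·exp(−πζ/√(1−ζ²)) = 50.2%.

%OS ≈ 50.2%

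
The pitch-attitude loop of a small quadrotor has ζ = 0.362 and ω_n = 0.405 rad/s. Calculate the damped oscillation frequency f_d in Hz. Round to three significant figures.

f_d ≈ 0.0601 Hz

ω_d = ω_n√(1−ζ²) = 0.405·√0.869 = 0.378 rad/s.
f_d = ω_d/(2π) = 0.0601 Hz.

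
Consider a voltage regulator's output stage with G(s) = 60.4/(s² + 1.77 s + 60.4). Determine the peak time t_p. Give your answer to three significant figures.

Comparing the denominator to s² + 2ζω_n s + ω_n²: ω_n = √60.4 = 7.77 rad/s, and 2ζω_n = 1.77 so ζ = 1.77/(2·7.77) = 0.114.
ω_d = ω_n√(1−ζ²) = 7.72 rad/s. Then t_p = π/ω_d = 0.407 s.

t_p ≈ 0.407 s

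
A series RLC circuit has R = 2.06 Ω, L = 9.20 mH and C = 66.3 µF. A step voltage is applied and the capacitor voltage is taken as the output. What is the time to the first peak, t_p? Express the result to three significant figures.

t_p ≈ 0.00246 s

For a series RLC circuit (capacitor voltage as output), ω_n = 1/√(LC) = 1/√(9.20 mH · 66.3 µF) = 1280 rad/s.
ζ = (R/2)·√(C/L) = (2.06/2)·√(66.3 µF/9.20 mH) = 0.0874.
ω_d = ω_n√(1−ζ²) = 1280 rad/s. t_p = π/ω_d = 0.00246 s.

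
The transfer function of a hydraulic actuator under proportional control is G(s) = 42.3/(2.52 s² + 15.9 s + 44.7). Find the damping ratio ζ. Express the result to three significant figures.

ζ ≈ 0.749

Dividing through by 2.52: denominator becomes s² + 6.310 s + 17.74.
So ω_n = √17.74 = 4.21 rad/s and ζ = 6.310/(2·4.21) = 0.749.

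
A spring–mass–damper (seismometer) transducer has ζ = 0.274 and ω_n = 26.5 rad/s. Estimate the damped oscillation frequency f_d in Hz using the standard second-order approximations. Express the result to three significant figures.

ω_d = ω_n√(1−ζ²) = 26.5·√0.925 = 25.5 rad/s.
f_d = ω_d/(2π) = 4.06 Hz.

f_d ≈ 4.06 Hz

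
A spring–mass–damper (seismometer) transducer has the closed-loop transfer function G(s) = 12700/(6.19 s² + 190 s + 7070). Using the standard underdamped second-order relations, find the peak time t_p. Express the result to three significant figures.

Dividing through by 6.19: denominator becomes s² + 30.69 s + 1142.
So ω_n = √1142 = 33.8 rad/s and ζ = 30.69/(2·33.8) = 0.454.
ω_d = ω_n√(1−ζ²) = 30.1 rad/s. t_p = π/ω_d = 0.104 s.

t_p ≈ 0.104 s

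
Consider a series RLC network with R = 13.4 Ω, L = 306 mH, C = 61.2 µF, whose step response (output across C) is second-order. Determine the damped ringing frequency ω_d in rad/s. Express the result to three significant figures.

For a series RLC circuit (capacitor voltage as output), ω_n = 1/√(LC) = 1/√(306 mH · 61.2 µF) = 231 rad/s.
ζ = (R/2)·√(C/L) = (13.4/2)·√(61.2 µF/306 mH) = 0.0948.
ω_d = 231·√(1 − 0.0948²) = 230 rad/s.

ω_d ≈ 230 rad/s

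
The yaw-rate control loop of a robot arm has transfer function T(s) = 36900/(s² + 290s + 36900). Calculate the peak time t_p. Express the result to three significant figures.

t_p ≈ 0.0249 s

Comparing the denominator to s² + 2ζω_n s + ω_n²: ω_n = √36900 = 192 rad/s, and 2ζω_n = 290 so ζ = 290/(2·192) = 0.755.
ω_d = 192·√(1 − 0.755²) = 126 rad/s. Then t_p = π/ω_d = 0.0249 s.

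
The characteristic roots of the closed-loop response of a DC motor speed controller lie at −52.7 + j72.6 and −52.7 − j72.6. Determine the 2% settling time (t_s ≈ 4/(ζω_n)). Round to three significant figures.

t_s ≈ 0.0759 s

For poles at −σ ± jω_d, ζω_n = σ = 52.7, so t_s ≈ 4/σ = 0.0759 s.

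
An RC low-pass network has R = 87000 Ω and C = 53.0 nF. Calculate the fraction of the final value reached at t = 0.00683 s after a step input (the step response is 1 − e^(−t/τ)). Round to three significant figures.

τ = RC = 87000 × 53.0 nF = 0.00461 s.
y(t)/y_∞ = 1 − e^(−t/τ) = 1 − e^(−0.00683/0.00461) = 1 − e^(−1.48) = 0.773.

y/y_∞ ≈ 0.773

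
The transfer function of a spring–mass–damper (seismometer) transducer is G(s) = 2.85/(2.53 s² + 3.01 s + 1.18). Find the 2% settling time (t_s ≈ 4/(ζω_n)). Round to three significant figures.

Dividing through by 2.53: denominator becomes s² + 1.190 s + 0.4664.
So ω_n = √0.4664 = 0.683 rad/s and ζ = 1.190/(2·0.683) = 0.871.
t_s ≈ 4/(ζω_n) = 6.72 s.

t_s ≈ 6.72 s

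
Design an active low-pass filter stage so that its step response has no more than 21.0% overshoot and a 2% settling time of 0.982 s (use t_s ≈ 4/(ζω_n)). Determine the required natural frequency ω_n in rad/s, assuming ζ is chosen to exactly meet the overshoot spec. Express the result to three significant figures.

Inverting the overshoot relation: ζ = |ln 0.210|/√(π² + ln²0.210) = 0.445.
Then ω_n = 4/(ζ t_s) = 4/(0.445 × 0.982) = 9.16 rad/s.

ω_n ≈ 9.16 rad/s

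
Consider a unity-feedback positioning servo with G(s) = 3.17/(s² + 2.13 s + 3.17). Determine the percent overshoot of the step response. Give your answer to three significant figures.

Matching coefficients with s² + 2ζω_n s + ω_n² gives ω_n² = 3.17 ⇒ ω_n = 1.78 rad/s, and ζ = 2.13/(2ω_n) = 0.598.
Overshoot: exp(−π·0.598/√(1−0.598²)) = 0.0959, i.e. 9.59%.

%OS ≈ 9.59%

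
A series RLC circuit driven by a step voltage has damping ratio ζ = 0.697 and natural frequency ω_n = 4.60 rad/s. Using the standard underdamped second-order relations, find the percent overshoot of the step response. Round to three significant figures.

%OS ≈ 4.72%

For an underdamped second-order system, %OS = 100·exp(−πζ/√(1−ζ²)).
πζ/√(1−ζ²) = π·0.697/√(1−0.486) = 3.054, so %OS = 100·e^(−3.054) = 4.72%.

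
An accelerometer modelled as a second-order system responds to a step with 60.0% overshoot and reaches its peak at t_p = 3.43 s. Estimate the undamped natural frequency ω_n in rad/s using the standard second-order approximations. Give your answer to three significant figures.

ω_n ≈ 0.928 rad/s

ζ from %OS: ζ = |ln 0.600|/√(π²+ln²0.600) = 0.160.
From t_p = π/ω_d, ω_d = π/3.43 = 0.916 rad/s, so ω_n = ω_d/√(1−ζ²) = 0.928 rad/s.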